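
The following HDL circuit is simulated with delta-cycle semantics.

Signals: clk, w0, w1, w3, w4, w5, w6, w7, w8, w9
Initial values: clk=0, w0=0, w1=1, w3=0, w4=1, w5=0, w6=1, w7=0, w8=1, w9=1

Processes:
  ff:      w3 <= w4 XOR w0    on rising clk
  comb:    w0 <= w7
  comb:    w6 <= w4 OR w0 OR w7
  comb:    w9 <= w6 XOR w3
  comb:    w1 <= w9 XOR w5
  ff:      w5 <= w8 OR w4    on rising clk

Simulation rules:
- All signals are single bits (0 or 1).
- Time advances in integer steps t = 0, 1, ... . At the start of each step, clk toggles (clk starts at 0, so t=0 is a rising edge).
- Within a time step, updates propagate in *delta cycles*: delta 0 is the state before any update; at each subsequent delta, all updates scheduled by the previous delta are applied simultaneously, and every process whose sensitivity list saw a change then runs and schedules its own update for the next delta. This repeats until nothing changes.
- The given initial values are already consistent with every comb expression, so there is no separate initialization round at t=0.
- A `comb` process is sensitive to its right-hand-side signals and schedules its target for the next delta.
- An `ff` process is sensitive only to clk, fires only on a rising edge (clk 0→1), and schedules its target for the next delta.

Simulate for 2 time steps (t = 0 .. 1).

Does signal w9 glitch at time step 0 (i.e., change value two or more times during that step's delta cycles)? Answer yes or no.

t0.Δ0 w5=0 w8=1 clk=0 w3=0 w4=1 w1=1 w7=0 w9=1 w6=1 w0=0
t0.Δ1 w5=0 w8=1 clk=1 w3=0 w4=1 w1=1 w7=0 w9=1 w6=1 w0=0
t0.Δ2 w5=1 w8=1 clk=1 w3=1 w4=1 w1=1 w7=0 w9=1 w6=1 w0=0
t0.Δ3 w5=1 w8=1 clk=1 w3=1 w4=1 w1=0 w7=0 w9=0 w6=1 w0=0
t0.Δ4 w5=1 w8=1 clk=1 w3=1 w4=1 w1=1 w7=0 w9=0 w6=1 w0=0
t1.Δ0 w5=1 w8=1 clk=1 w3=1 w4=1 w1=1 w7=0 w9=0 w6=1 w0=0
t1.Δ1 w5=1 w8=1 clk=0 w3=1 w4=1 w1=1 w7=0 w9=0 w6=1 w0=0

no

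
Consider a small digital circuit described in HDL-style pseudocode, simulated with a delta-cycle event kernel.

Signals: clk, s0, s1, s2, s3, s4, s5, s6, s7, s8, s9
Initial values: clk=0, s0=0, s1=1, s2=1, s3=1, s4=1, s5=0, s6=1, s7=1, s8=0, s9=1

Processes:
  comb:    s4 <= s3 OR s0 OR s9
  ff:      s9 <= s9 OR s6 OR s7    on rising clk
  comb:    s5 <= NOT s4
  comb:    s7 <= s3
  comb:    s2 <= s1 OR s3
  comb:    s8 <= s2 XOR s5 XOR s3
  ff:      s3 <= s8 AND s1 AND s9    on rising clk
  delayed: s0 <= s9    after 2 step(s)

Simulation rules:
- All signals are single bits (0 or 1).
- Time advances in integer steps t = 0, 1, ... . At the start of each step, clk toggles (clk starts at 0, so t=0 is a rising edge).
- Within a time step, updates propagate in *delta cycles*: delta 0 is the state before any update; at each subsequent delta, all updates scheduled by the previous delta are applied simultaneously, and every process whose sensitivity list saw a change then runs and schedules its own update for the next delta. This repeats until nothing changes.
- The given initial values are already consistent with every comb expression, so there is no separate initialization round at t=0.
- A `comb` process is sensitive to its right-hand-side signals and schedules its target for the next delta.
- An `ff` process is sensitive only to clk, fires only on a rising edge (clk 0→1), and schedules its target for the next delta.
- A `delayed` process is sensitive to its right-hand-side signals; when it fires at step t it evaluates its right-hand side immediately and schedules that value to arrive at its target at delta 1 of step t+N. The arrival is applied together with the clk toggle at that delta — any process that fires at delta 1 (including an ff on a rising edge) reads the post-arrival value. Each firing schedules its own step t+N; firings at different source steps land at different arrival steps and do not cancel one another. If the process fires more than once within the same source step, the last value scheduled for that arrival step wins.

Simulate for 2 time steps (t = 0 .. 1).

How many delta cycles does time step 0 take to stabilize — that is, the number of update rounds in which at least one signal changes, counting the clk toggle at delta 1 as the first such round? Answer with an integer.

3

[bits: s2,s9,s1,s8,s6,s5,s3,s7,s4,clk,s0]
t=0: Δ0=11101011100 Δ1=11101011110 Δ2=11101001110 Δ3=11111000110 | 3Δ
t=1: Δ0=11111000110 Δ1=11111000100 | 1Δ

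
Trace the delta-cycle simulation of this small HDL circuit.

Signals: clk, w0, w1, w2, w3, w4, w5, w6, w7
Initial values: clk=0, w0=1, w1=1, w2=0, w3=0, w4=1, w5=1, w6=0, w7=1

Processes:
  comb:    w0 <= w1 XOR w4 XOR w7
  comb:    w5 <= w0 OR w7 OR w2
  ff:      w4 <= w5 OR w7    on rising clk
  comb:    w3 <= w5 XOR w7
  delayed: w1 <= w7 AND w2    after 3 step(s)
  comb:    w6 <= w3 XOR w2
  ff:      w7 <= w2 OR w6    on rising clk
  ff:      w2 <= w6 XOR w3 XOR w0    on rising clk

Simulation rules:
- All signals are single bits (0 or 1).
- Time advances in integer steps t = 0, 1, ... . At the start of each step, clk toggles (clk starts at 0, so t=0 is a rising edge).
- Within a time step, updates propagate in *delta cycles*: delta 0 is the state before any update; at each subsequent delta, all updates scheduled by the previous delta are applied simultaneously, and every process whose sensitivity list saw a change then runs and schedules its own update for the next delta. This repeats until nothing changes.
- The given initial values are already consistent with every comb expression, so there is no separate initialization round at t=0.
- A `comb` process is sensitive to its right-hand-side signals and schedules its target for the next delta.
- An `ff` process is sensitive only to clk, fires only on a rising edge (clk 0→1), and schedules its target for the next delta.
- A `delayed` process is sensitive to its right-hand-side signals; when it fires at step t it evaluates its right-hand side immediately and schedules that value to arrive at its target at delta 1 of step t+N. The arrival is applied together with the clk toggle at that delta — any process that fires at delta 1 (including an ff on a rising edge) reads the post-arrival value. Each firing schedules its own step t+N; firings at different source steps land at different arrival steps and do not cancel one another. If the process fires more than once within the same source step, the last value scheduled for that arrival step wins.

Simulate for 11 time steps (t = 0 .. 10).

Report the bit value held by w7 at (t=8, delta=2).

t=0 Δ0: clk=0 w2=0 w0=1 w3=0 w4=1 w7=1 w1=1 w5=1 w6=0
  Δ1: clk:0→1
  Δ2: w2:0→1, w7:1→0
  Δ3: w0:1→0, w3:0→1, w6:0→1
  Δ4: w6:1→0
  (4Δ to stable)
t=1 Δ0: clk=1 w2=1 w0=0 w3=1 w4=1 w7=0 w1=1 w5=1 w6=0
  Δ1: clk:1→0
  (1Δ to stable)
t=2 Δ0: clk=0 w2=1 w0=0 w3=1 w4=1 w7=0 w1=1 w5=1 w6=0
  Δ1: clk:0→1
  Δ2: w7:0→1
  Δ3: w0:0→1, w3:1→0
  Δ4: w6:0→1
  (4Δ to stable)
t=3 Δ0: clk=1 w2=1 w0=1 w3=0 w4=1 w7=1 w1=1 w5=1 w6=1
  Δ1: clk:1→0, w1:1→0
  Δ2: w0:1→0
  (2Δ to stable)
t=4 Δ0: clk=0 w2=1 w0=0 w3=0 w4=1 w7=1 w1=0 w5=1 w6=1
  Δ1: clk:0→1
  (1Δ to stable)
t=5 Δ0: clk=1 w2=1 w0=0 w3=0 w4=1 w7=1 w1=0 w5=1 w6=1
  Δ1: clk:1→0, w1:0→1
  Δ2: w0:0→1
  (2Δ to stable)
t=6 Δ0: clk=0 w2=1 w0=1 w3=0 w4=1 w7=1 w1=1 w5=1 w6=1
  Δ1: clk:0→1
  Δ2: w2:1→0
  Δ3: w6:1→0
  (3Δ to stable)
t=7 Δ0: clk=1 w2=0 w0=1 w3=0 w4=1 w7=1 w1=1 w5=1 w6=0
  Δ1: clk:1→0
  (1Δ to stable)
t=8 Δ0: clk=0 w2=0 w0=1 w3=0 w4=1 w7=1 w1=1 w5=1 w6=0
  Δ1: clk:0→1
  Δ2: w2:0→1, w7:1→0
  Δ3: w0:1→0, w3:0→1, w6:0→1
  Δ4: w6:1→0
  (4Δ to stable)
t=9 Δ0: clk=1 w2=1 w0=0 w3=1 w4=1 w7=0 w1=1 w5=1 w6=0
  Δ1: clk:1→0, w1:1→0
  Δ2: w0:0→1
  (2Δ to stable)
t=10 Δ0: clk=0 w2=1 w0=1 w3=1 w4=1 w7=0 w1=0 w5=1 w6=0
  Δ1: clk:0→1
  Δ2: w2:1→0, w7:0→1
  Δ3: w0:1→0, w3:1→0, w6:0→1
  Δ4: w6:1→0
  (4Δ to stable)

0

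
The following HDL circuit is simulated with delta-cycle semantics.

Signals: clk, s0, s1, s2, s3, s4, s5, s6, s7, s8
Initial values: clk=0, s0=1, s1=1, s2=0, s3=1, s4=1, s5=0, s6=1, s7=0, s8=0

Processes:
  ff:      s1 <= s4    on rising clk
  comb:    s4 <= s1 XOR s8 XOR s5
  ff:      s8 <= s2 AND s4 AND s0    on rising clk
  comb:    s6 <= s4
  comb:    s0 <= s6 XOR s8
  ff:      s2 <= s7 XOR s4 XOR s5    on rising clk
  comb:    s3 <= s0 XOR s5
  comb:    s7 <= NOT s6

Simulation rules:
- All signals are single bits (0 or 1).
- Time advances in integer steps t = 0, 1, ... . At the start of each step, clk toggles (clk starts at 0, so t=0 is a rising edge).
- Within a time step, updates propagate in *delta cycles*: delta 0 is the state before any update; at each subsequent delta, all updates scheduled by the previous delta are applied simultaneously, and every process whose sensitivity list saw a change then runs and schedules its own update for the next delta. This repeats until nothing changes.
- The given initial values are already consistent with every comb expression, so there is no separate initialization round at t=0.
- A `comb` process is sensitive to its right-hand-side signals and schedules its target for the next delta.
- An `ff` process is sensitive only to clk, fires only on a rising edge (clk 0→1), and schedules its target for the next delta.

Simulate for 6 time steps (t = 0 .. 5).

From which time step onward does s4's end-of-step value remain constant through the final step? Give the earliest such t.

2

[bits: s8,s5,s7,s4,s3,s0,s2,clk,s6,s1]
t=0: Δ0=0001110011 Δ1=0001110111 Δ2=0001111111 | 2Δ
t=1: Δ0=0001111111 Δ1=0001111011 | 1Δ
t=2: Δ0=0001111011 Δ1=0001111111 Δ2=1001111111 Δ3=1000101111 Δ4=1000001101 Δ5=1010011101 Δ6=1010111101 | 6Δ
t=3: Δ0=1010111101 Δ1=1010111001 | 1Δ
t=4: Δ0=1010111001 Δ1=1010111101 Δ2=0010111100 Δ3=0010101100 Δ4=0010001100 | 4Δ
t=5: Δ0=0010001100 Δ1=0010001000 | 1Δ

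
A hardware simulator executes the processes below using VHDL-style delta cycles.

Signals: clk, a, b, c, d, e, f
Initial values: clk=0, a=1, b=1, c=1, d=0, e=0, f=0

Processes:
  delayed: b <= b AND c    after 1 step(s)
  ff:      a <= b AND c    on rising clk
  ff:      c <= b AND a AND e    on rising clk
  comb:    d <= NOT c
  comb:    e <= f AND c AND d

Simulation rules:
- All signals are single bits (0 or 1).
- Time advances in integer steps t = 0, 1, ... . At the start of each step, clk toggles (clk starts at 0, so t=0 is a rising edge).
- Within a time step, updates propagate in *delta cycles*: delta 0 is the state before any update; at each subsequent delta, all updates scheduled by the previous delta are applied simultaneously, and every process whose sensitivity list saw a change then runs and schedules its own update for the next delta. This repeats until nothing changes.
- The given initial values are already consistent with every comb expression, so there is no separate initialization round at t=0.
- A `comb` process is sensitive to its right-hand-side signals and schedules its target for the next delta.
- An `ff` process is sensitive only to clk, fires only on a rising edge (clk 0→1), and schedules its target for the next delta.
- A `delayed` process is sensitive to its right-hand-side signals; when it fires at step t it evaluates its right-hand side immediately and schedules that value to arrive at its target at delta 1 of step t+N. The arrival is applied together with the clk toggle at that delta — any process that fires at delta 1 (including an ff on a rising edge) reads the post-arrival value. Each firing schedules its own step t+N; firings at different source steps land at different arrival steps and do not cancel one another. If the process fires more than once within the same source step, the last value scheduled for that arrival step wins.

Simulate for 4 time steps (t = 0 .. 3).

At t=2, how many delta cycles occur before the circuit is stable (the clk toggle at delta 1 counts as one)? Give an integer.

2

[bits: a,clk,c,f,d,e,b]
t=0: Δ0=1010001 Δ1=1110001 Δ2=1100001 Δ3=1100101 | 3Δ
t=1: Δ0=1100101 Δ1=1000100 | 1Δ
t=2: Δ0=1000100 Δ1=1100100 Δ2=0100100 | 2Δ
t=3: Δ0=0100100 Δ1=0000100 | 1Δ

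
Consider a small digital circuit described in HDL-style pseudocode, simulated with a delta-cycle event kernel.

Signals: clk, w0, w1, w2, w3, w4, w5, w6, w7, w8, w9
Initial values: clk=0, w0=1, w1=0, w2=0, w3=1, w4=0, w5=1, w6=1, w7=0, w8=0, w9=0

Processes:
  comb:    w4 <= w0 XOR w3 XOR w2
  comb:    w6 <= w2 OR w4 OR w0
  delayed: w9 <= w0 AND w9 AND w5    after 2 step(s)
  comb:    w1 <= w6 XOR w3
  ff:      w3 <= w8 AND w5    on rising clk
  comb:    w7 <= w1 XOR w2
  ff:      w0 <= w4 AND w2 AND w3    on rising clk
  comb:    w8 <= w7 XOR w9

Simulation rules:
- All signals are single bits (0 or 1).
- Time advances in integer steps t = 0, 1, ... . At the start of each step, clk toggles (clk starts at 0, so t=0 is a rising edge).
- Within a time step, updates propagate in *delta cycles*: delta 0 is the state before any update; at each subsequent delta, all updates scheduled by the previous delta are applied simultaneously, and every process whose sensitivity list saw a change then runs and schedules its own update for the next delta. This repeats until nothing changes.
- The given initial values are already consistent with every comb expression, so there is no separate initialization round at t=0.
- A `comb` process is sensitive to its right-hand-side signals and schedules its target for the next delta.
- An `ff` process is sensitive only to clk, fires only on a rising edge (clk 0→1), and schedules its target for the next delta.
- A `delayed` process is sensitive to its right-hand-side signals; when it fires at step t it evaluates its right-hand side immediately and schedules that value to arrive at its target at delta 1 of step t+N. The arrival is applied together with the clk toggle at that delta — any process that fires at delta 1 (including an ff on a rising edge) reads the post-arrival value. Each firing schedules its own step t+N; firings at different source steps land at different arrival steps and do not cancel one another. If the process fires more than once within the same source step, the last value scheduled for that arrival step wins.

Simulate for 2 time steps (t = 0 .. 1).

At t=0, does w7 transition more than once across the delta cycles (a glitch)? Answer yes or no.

t=0 Δ0: w6=1 w5=1 w2=0 clk=0 w8=0 w9=0 w3=1 w1=0 w7=0 w0=1 w4=0
  Δ1: clk:0→1
  Δ2: w3:1→0, w0:1→0
  Δ3: w6:1→0, w1:0→1
  Δ4: w1:1→0, w7:0→1
  Δ5: w8:0→1, w7:1→0
  Δ6: w8:1→0
  (6Δ to stable)
t=1 Δ0: w6=0 w5=1 w2=0 clk=1 w8=0 w9=0 w3=0 w1=0 w7=0 w0=0 w4=0
  Δ1: clk:1→0
  (1Δ to stable)

yes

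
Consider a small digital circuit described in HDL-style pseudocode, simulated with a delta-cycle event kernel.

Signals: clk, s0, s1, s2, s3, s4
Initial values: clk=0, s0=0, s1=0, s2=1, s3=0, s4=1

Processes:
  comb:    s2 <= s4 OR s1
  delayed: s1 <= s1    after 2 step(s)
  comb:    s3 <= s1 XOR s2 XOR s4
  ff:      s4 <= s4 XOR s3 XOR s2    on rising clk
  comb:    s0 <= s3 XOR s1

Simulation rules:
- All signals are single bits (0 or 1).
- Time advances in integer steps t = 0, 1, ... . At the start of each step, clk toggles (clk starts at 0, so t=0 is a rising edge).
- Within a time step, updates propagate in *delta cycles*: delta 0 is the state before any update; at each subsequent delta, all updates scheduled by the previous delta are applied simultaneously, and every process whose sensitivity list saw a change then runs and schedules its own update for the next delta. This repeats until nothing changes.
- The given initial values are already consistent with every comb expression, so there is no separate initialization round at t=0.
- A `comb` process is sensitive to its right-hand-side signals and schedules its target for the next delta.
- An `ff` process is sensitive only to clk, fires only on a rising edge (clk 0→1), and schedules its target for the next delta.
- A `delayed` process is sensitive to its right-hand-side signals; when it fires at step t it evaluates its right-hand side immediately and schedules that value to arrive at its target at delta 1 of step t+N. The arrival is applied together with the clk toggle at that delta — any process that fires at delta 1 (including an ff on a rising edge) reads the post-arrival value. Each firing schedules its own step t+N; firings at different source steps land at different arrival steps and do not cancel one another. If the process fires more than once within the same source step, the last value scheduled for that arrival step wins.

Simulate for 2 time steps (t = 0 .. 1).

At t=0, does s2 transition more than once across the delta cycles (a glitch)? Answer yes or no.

no

[bits: s4,s0,s1,clk,s3,s2]
t=0: Δ0=100001 Δ1=100101 Δ2=000101 Δ3=000110 Δ4=010100 Δ5=000100 | 5Δ
t=1: Δ0=000100 Δ1=000000 | 1Δ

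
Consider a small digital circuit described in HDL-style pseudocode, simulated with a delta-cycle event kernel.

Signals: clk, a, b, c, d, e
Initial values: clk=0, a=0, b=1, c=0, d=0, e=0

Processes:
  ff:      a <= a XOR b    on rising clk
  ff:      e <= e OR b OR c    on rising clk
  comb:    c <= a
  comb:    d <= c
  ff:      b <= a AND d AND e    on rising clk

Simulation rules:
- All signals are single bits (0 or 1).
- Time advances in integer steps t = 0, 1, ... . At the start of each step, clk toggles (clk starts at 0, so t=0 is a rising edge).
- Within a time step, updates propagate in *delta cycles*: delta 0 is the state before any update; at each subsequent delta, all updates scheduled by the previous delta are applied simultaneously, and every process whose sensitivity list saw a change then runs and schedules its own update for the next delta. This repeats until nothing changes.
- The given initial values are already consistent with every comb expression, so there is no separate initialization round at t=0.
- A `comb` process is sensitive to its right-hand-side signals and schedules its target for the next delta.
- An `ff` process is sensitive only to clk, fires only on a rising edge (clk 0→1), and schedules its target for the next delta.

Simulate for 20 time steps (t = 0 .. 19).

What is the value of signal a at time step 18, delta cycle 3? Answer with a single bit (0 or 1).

t=0 Δ0: e=0 a=0 clk=0 d=0 b=1 c=0
  Δ1: clk:0→1
  Δ2: e:0→1, a:0→1, b:1→0
  Δ3: c:0→1
  Δ4: d:0→1
  (4Δ to stable)
t=1 Δ0: e=1 a=1 clk=1 d=1 b=0 c=1
  Δ1: clk:1→0
  (1Δ to stable)
t=2 Δ0: e=1 a=1 clk=0 d=1 b=0 c=1
  Δ1: clk:0→1
  Δ2: b:0→1
  (2Δ to stable)
t=3 Δ0: e=1 a=1 clk=1 d=1 b=1 c=1
  Δ1: clk:1→0
  (1Δ to stable)
t=4 Δ0: e=1 a=1 clk=0 d=1 b=1 c=1
  Δ1: clk:0→1
  Δ2: a:1→0
  Δ3: c:1→0
  Δ4: d:1→0
  (4Δ to stable)
t=5 Δ0: e=1 a=0 clk=1 d=0 b=1 c=0
  Δ1: clk:1→0
  (1Δ to stable)
t=6 Δ0: e=1 a=0 clk=0 d=0 b=1 c=0
  Δ1: clk:0→1
  Δ2: a:0→1, b:1→0
  Δ3: c:0→1
  Δ4: d:0→1
  (4Δ to stable)
t=7 Δ0: e=1 a=1 clk=1 d=1 b=0 c=1
  Δ1: clk:1→0
  (1Δ to stable)
t=8 Δ0: e=1 a=1 clk=0 d=1 b=0 c=1
  Δ1: clk:0→1
  Δ2: b:0→1
  (2Δ to stable)
t=9 Δ0: e=1 a=1 clk=1 d=1 b=1 c=1
  Δ1: clk:1→0
  (1Δ to stable)
t=10 Δ0: e=1 a=1 clk=0 d=1 b=1 c=1
  Δ1: clk:0→1
  Δ2: a:1→0
  Δ3: c:1→0
  Δ4: d:1→0
  (4Δ to stable)
t=11 Δ0: e=1 a=0 clk=1 d=0 b=1 c=0
  Δ1: clk:1→0
  (1Δ to stable)
t=12 Δ0: e=1 a=0 clk=0 d=0 b=1 c=0
  Δ1: clk:0→1
  Δ2: a:0→1, b:1→0
  Δ3: c:0→1
  Δ4: d:0→1
  (4Δ to stable)
t=13 Δ0: e=1 a=1 clk=1 d=1 b=0 c=1
  Δ1: clk:1→0
  (1Δ to stable)
t=14 Δ0: e=1 a=1 clk=0 d=1 b=0 c=1
  Δ1: clk:0→1
  Δ2: b:0→1
  (2Δ to stable)
t=15 Δ0: e=1 a=1 clk=1 d=1 b=1 c=1
  Δ1: clk:1→0
  (1Δ to stable)
t=16 Δ0: e=1 a=1 clk=0 d=1 b=1 c=1
  Δ1: clk:0→1
  Δ2: a:1→0
  Δ3: c:1→0
  Δ4: d:1→0
  (4Δ to stable)
t=17 Δ0: e=1 a=0 clk=1 d=0 b=1 c=0
  Δ1: clk:1→0
  (1Δ to stable)
t=18 Δ0: e=1 a=0 clk=0 d=0 b=1 c=0
  Δ1: clk:0→1
  Δ2: a:0→1, b:1→0
  Δ3: c:0→1
  Δ4: d:0→1
  (4Δ to stable)
t=19 Δ0: e=1 a=1 clk=1 d=1 b=0 c=1
  Δ1: clk:1→0
  (1Δ to stable)

1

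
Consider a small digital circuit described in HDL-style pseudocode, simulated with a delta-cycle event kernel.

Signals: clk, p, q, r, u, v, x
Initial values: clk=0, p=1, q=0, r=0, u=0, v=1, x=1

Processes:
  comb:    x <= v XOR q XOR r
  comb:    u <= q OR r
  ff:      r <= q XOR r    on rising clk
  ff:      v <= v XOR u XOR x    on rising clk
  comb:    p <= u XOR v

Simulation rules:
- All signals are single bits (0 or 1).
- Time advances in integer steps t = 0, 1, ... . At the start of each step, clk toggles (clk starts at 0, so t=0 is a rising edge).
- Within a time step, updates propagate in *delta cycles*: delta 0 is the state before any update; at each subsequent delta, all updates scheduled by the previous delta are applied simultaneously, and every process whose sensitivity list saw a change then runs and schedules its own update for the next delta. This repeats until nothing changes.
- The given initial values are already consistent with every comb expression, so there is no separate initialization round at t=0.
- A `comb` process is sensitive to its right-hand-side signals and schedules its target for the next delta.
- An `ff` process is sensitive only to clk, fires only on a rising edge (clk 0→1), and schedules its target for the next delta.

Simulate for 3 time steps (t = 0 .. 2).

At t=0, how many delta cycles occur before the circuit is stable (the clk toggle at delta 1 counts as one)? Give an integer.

t0.Δ0 r=0 q=0 x=1 p=1 u=0 clk=0 v=1
t0.Δ1 r=0 q=0 x=1 p=1 u=0 clk=1 v=1
t0.Δ2 r=0 q=0 x=1 p=1 u=0 clk=1 v=0
t0.Δ3 r=0 q=0 x=0 p=0 u=0 clk=1 v=0
t1.Δ0 r=0 q=0 x=0 p=0 u=0 clk=1 v=0
t1.Δ1 r=0 q=0 x=0 p=0 u=0 clk=0 v=0
t2.Δ0 r=0 q=0 x=0 p=0 u=0 clk=0 v=0
t2.Δ1 r=0 q=0 x=0 p=0 u=0 clk=1 v=0

3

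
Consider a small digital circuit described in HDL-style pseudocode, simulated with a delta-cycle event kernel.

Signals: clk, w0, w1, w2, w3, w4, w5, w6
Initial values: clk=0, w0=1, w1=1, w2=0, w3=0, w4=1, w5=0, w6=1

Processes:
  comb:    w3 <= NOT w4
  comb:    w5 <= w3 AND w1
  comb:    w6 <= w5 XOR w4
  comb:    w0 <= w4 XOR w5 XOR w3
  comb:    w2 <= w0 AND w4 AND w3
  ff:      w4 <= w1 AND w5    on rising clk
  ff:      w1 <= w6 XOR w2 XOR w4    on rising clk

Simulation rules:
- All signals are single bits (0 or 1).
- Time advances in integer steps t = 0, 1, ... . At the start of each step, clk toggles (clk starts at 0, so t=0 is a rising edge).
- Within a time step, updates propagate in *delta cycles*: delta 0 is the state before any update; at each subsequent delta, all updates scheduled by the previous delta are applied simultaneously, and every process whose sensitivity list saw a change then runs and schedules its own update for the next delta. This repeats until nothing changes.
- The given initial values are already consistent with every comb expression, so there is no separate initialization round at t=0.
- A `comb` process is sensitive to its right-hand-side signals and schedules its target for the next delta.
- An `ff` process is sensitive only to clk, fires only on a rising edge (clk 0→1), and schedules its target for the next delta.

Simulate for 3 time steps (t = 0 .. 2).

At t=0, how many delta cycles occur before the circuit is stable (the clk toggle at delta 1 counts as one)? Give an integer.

4

[bits: w2,w3,w4,clk,w5,w0,w6,w1]
t=0: Δ0=00100111 Δ1=00110111 Δ2=00010110 Δ3=01010000 Δ4=01010100 | 4Δ
t=1: Δ0=01010100 Δ1=01000100 | 1Δ
t=2: Δ0=01000100 Δ1=01010100 | 1Δ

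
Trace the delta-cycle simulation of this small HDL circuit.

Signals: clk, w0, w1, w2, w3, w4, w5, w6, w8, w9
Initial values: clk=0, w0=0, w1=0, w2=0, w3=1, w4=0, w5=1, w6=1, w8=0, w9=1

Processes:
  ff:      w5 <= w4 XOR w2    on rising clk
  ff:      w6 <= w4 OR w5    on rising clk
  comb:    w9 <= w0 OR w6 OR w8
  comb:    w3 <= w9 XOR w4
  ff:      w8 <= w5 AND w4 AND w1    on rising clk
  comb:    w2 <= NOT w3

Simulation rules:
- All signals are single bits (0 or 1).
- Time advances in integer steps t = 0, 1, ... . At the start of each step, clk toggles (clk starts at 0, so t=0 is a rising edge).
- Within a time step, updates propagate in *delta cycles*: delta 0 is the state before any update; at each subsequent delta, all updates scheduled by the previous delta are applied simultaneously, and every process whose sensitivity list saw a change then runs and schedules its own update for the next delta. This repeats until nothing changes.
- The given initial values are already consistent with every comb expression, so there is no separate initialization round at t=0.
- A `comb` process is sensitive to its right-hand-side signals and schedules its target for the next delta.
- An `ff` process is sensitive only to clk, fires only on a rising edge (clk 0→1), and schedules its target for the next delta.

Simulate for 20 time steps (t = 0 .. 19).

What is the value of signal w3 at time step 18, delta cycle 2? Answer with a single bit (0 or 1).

1

t0.Δ0 w0=0 w6=1 w4=0 w9=1 w8=0 w2=0 clk=0 w5=1 w1=0 w3=1
t0.Δ1 w0=0 w6=1 w4=0 w9=1 w8=0 w2=0 clk=1 w5=1 w1=0 w3=1
t0.Δ2 w0=0 w6=1 w4=0 w9=1 w8=0 w2=0 clk=1 w5=0 w1=0 w3=1
t1.Δ0 w0=0 w6=1 w4=0 w9=1 w8=0 w2=0 clk=1 w5=0 w1=0 w3=1
t1.Δ1 w0=0 w6=1 w4=0 w9=1 w8=0 w2=0 clk=0 w5=0 w1=0 w3=1
t2.Δ0 w0=0 w6=1 w4=0 w9=1 w8=0 w2=0 clk=0 w5=0 w1=0 w3=1
t2.Δ1 w0=0 w6=1 w4=0 w9=1 w8=0 w2=0 clk=1 w5=0 w1=0 w3=1
t2.Δ2 w0=0 w6=0 w4=0 w9=1 w8=0 w2=0 clk=1 w5=0 w1=0 w3=1
t2.Δ3 w0=0 w6=0 w4=0 w9=0 w8=0 w2=0 clk=1 w5=0 w1=0 w3=1
t2.Δ4 w0=0 w6=0 w4=0 w9=0 w8=0 w2=0 clk=1 w5=0 w1=0 w3=0
t2.Δ5 w0=0 w6=0 w4=0 w9=0 w8=0 w2=1 clk=1 w5=0 w1=0 w3=0
t3.Δ0 w0=0 w6=0 w4=0 w9=0 w8=0 w2=1 clk=1 w5=0 w1=0 w3=0
t3.Δ1 w0=0 w6=0 w4=0 w9=0 w8=0 w2=1 clk=0 w5=0 w1=0 w3=0
t4.Δ0 w0=0 w6=0 w4=0 w9=0 w8=0 w2=1 clk=0 w5=0 w1=0 w3=0
t4.Δ1 w0=0 w6=0 w4=0 w9=0 w8=0 w2=1 clk=1 w5=0 w1=0 w3=0
t4.Δ2 w0=0 w6=0 w4=0 w9=0 w8=0 w2=1 clk=1 w5=1 w1=0 w3=0
t5.Δ0 w0=0 w6=0 w4=0 w9=0 w8=0 w2=1 clk=1 w5=1 w1=0 w3=0
t5.Δ1 w0=0 w6=0 w4=0 w9=0 w8=0 w2=1 clk=0 w5=1 w1=0 w3=0
t6.Δ0 w0=0 w6=0 w4=0 w9=0 w8=0 w2=1 clk=0 w5=1 w1=0 w3=0
t6.Δ1 w0=0 w6=0 w4=0 w9=0 w8=0 w2=1 clk=1 w5=1 w1=0 w3=0
t6.Δ2 w0=0 w6=1 w4=0 w9=0 w8=0 w2=1 clk=1 w5=1 w1=0 w3=0
t6.Δ3 w0=0 w6=1 w4=0 w9=1 w8=0 w2=1 clk=1 w5=1 w1=0 w3=0
t6.Δ4 w0=0 w6=1 w4=0 w9=1 w8=0 w2=1 clk=1 w5=1 w1=0 w3=1
t6.Δ5 w0=0 w6=1 w4=0 w9=1 w8=0 w2=0 clk=1 w5=1 w1=0 w3=1
t7.Δ0 w0=0 w6=1 w4=0 w9=1 w8=0 w2=0 clk=1 w5=1 w1=0 w3=1
t7.Δ1 w0=0 w6=1 w4=0 w9=1 w8=0 w2=0 clk=0 w5=1 w1=0 w3=1
t8.Δ0 w0=0 w6=1 w4=0 w9=1 w8=0 w2=0 clk=0 w5=1 w1=0 w3=1
t8.Δ1 w0=0 w6=1 w4=0 w9=1 w8=0 w2=0 clk=1 w5=1 w1=0 w3=1
t8.Δ2 w0=0 w6=1 w4=0 w9=1 w8=0 w2=0 clk=1 w5=0 w1=0 w3=1
t9.Δ0 w0=0 w6=1 w4=0 w9=1 w8=0 w2=0 clk=1 w5=0 w1=0 w3=1
t9.Δ1 w0=0 w6=1 w4=0 w9=1 w8=0 w2=0 clk=0 w5=0 w1=0 w3=1
t10.Δ0 w0=0 w6=1 w4=0 w9=1 w8=0 w2=0 clk=0 w5=0 w1=0 w3=1
t10.Δ1 w0=0 w6=1 w4=0 w9=1 w8=0 w2=0 clk=1 w5=0 w1=0 w3=1
t10.Δ2 w0=0 w6=0 w4=0 w9=1 w8=0 w2=0 clk=1 w5=0 w1=0 w3=1
t10.Δ3 w0=0 w6=0 w4=0 w9=0 w8=0 w2=0 clk=1 w5=0 w1=0 w3=1
t10.Δ4 w0=0 w6=0 w4=0 w9=0 w8=0 w2=0 clk=1 w5=0 w1=0 w3=0
t10.Δ5 w0=0 w6=0 w4=0 w9=0 w8=0 w2=1 clk=1 w5=0 w1=0 w3=0
t11.Δ0 w0=0 w6=0 w4=0 w9=0 w8=0 w2=1 clk=1 w5=0 w1=0 w3=0
t11.Δ1 w0=0 w6=0 w4=0 w9=0 w8=0 w2=1 clk=0 w5=0 w1=0 w3=0
t12.Δ0 w0=0 w6=0 w4=0 w9=0 w8=0 w2=1 clk=0 w5=0 w1=0 w3=0
t12.Δ1 w0=0 w6=0 w4=0 w9=0 w8=0 w2=1 clk=1 w5=0 w1=0 w3=0
t12.Δ2 w0=0 w6=0 w4=0 w9=0 w8=0 w2=1 clk=1 w5=1 w1=0 w3=0
t13.Δ0 w0=0 w6=0 w4=0 w9=0 w8=0 w2=1 clk=1 w5=1 w1=0 w3=0
t13.Δ1 w0=0 w6=0 w4=0 w9=0 w8=0 w2=1 clk=0 w5=1 w1=0 w3=0
t14.Δ0 w0=0 w6=0 w4=0 w9=0 w8=0 w2=1 clk=0 w5=1 w1=0 w3=0
t14.Δ1 w0=0 w6=0 w4=0 w9=0 w8=0 w2=1 clk=1 w5=1 w1=0 w3=0
t14.Δ2 w0=0 w6=1 w4=0 w9=0 w8=0 w2=1 clk=1 w5=1 w1=0 w3=0
t14.Δ3 w0=0 w6=1 w4=0 w9=1 w8=0 w2=1 clk=1 w5=1 w1=0 w3=0
t14.Δ4 w0=0 w6=1 w4=0 w9=1 w8=0 w2=1 clk=1 w5=1 w1=0 w3=1
t14.Δ5 w0=0 w6=1 w4=0 w9=1 w8=0 w2=0 clk=1 w5=1 w1=0 w3=1
t15.Δ0 w0=0 w6=1 w4=0 w9=1 w8=0 w2=0 clk=1 w5=1 w1=0 w3=1
t15.Δ1 w0=0 w6=1 w4=0 w9=1 w8=0 w2=0 clk=0 w5=1 w1=0 w3=1
t16.Δ0 w0=0 w6=1 w4=0 w9=1 w8=0 w2=0 clk=0 w5=1 w1=0 w3=1
t16.Δ1 w0=0 w6=1 w4=0 w9=1 w8=0 w2=0 clk=1 w5=1 w1=0 w3=1
t16.Δ2 w0=0 w6=1 w4=0 w9=1 w8=0 w2=0 clk=1 w5=0 w1=0 w3=1
t17.Δ0 w0=0 w6=1 w4=0 w9=1 w8=0 w2=0 clk=1 w5=0 w1=0 w3=1
t17.Δ1 w0=0 w6=1 w4=0 w9=1 w8=0 w2=0 clk=0 w5=0 w1=0 w3=1
t18.Δ0 w0=0 w6=1 w4=0 w9=1 w8=0 w2=0 clk=0 w5=0 w1=0 w3=1
t18.Δ1 w0=0 w6=1 w4=0 w9=1 w8=0 w2=0 clk=1 w5=0 w1=0 w3=1
t18.Δ2 w0=0 w6=0 w4=0 w9=1 w8=0 w2=0 clk=1 w5=0 w1=0 w3=1
t18.Δ3 w0=0 w6=0 w4=0 w9=0 w8=0 w2=0 clk=1 w5=0 w1=0 w3=1
t18.Δ4 w0=0 w6=0 w4=0 w9=0 w8=0 w2=0 clk=1 w5=0 w1=0 w3=0
t18.Δ5 w0=0 w6=0 w4=0 w9=0 w8=0 w2=1 clk=1 w5=0 w1=0 w3=0
t19.Δ0 w0=0 w6=0 w4=0 w9=0 w8=0 w2=1 clk=1 w5=0 w1=0 w3=0
t19.Δ1 w0=0 w6=0 w4=0 w9=0 w8=0 w2=1 clk=0 w5=0 w1=0 w3=0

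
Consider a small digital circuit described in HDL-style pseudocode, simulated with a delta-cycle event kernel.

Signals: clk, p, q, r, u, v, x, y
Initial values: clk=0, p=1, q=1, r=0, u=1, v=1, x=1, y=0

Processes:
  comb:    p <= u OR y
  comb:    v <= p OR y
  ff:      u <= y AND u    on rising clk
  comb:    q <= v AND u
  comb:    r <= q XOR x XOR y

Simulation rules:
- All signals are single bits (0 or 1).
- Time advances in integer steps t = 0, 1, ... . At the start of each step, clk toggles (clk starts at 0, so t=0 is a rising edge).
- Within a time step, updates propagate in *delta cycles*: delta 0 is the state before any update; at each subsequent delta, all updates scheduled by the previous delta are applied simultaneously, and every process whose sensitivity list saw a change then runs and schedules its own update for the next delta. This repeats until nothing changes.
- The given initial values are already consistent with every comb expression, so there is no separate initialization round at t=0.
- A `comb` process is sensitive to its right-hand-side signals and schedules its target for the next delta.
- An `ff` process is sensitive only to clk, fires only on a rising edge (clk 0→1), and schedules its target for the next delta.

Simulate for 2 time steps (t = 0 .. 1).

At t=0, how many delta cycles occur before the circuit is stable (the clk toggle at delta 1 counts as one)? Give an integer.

[bits: y,clk,r,q,u,p,x,v]
t=0: Δ0=00011111 Δ1=01011111 Δ2=01010111 Δ3=01000011 Δ4=01100010 | 4Δ
t=1: Δ0=01100010 Δ1=00100010 | 1Δ

4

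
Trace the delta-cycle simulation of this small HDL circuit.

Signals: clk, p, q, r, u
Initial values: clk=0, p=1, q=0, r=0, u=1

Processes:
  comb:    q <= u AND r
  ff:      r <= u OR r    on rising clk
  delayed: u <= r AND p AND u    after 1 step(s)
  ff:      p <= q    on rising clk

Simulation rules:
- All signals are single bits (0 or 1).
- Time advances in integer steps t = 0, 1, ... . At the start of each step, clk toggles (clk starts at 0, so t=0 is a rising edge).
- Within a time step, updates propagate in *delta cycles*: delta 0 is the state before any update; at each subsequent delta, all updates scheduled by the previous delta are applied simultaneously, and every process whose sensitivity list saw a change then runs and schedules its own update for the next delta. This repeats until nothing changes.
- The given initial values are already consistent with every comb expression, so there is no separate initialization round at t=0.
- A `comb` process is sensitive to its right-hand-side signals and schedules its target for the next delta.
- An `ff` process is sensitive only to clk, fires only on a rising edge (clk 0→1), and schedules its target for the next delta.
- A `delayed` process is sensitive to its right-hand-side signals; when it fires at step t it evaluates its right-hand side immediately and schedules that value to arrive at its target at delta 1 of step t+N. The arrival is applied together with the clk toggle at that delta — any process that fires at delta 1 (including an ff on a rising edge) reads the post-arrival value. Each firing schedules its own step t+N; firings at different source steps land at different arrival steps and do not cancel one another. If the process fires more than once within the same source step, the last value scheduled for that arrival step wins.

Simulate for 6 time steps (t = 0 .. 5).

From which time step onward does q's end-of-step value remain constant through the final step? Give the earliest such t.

1

t0.Δ0 q=0 clk=0 u=1 r=0 p=1
t0.Δ1 q=0 clk=1 u=1 r=0 p=1
t0.Δ2 q=0 clk=1 u=1 r=1 p=0
t0.Δ3 q=1 clk=1 u=1 r=1 p=0
t1.Δ0 q=1 clk=1 u=1 r=1 p=0
t1.Δ1 q=1 clk=0 u=0 r=1 p=0
t1.Δ2 q=0 clk=0 u=0 r=1 p=0
t2.Δ0 q=0 clk=0 u=0 r=1 p=0
t2.Δ1 q=0 clk=1 u=0 r=1 p=0
t3.Δ0 q=0 clk=1 u=0 r=1 p=0
t3.Δ1 q=0 clk=0 u=0 r=1 p=0
t4.Δ0 q=0 clk=0 u=0 r=1 p=0
t4.Δ1 q=0 clk=1 u=0 r=1 p=0
t5.Δ0 q=0 clk=1 u=0 r=1 p=0
t5.Δ1 q=0 clk=0 u=0 r=1 p=0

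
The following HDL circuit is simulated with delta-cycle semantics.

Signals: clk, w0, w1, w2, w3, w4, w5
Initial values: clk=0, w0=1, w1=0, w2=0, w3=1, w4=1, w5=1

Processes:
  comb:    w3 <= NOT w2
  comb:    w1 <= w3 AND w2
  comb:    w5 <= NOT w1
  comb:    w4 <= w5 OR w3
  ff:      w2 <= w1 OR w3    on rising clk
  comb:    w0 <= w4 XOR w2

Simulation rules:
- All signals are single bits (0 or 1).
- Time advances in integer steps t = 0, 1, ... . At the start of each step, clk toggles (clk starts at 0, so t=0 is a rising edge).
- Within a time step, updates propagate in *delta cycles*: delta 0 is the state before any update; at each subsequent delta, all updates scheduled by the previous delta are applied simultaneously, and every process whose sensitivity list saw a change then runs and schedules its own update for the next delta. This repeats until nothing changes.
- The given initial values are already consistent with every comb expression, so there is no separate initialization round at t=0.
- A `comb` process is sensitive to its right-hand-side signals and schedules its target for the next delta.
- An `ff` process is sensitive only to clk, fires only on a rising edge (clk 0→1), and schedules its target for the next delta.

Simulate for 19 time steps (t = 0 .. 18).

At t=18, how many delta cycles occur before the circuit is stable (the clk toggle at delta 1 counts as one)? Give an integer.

3

t=0 Δ0: clk=0 w4=1 w3=1 w5=1 w1=0 w0=1 w2=0
  Δ1: clk:0→1
  Δ2: w2:0→1
  Δ3: w3:1→0, w1:0→1, w0:1→0
  Δ4: w5:1→0, w1:1→0
  Δ5: w4:1→0, w5:0→1
  Δ6: w4:0→1, w0:0→1
  Δ7: w0:1→0
  (7Δ to stable)
t=1 Δ0: clk=1 w4=1 w3=0 w5=1 w1=0 w0=0 w2=1
  Δ1: clk:1→0
  (1Δ to stable)
t=2 Δ0: clk=0 w4=1 w3=0 w5=1 w1=0 w0=0 w2=1
  Δ1: clk:0→1
  Δ2: w2:1→0
  Δ3: w3:0→1, w0:0→1
  (3Δ to stable)
t=3 Δ0: clk=1 w4=1 w3=1 w5=1 w1=0 w0=1 w2=0
  Δ1: clk:1→0
  (1Δ to stable)
t=4 Δ0: clk=0 w4=1 w3=1 w5=1 w1=0 w0=1 w2=0
  Δ1: clk:0→1
  Δ2: w2:0→1
  Δ3: w3:1→0, w1:0→1, w0:1→0
  Δ4: w5:1→0, w1:1→0
  Δ5: w4:1→0, w5:0→1
  Δ6: w4:0→1, w0:0→1
  Δ7: w0:1→0
  (7Δ to stable)
t=5 Δ0: clk=1 w4=1 w3=0 w5=1 w1=0 w0=0 w2=1
  Δ1: clk:1→0
  (1Δ to stable)
t=6 Δ0: clk=0 w4=1 w3=0 w5=1 w1=0 w0=0 w2=1
  Δ1: clk:0→1
  Δ2: w2:1→0
  Δ3: w3:0→1, w0:0→1
  (3Δ to stable)
t=7 Δ0: clk=1 w4=1 w3=1 w5=1 w1=0 w0=1 w2=0
  Δ1: clk:1→0
  (1Δ to stable)
t=8 Δ0: clk=0 w4=1 w3=1 w5=1 w1=0 w0=1 w2=0
  Δ1: clk:0→1
  Δ2: w2:0→1
  Δ3: w3:1→0, w1:0→1, w0:1→0
  Δ4: w5:1→0, w1:1→0
  Δ5: w4:1→0, w5:0→1
  Δ6: w4:0→1, w0:0→1
  Δ7: w0:1→0
  (7Δ to stable)
t=9 Δ0: clk=1 w4=1 w3=0 w5=1 w1=0 w0=0 w2=1
  Δ1: clk:1→0
  (1Δ to stable)
t=10 Δ0: clk=0 w4=1 w3=0 w5=1 w1=0 w0=0 w2=1
  Δ1: clk:0→1
  Δ2: w2:1→0
  Δ3: w3:0→1, w0:0→1
  (3Δ to stable)
t=11 Δ0: clk=1 w4=1 w3=1 w5=1 w1=0 w0=1 w2=0
  Δ1: clk:1→0
  (1Δ to stable)
t=12 Δ0: clk=0 w4=1 w3=1 w5=1 w1=0 w0=1 w2=0
  Δ1: clk:0→1
  Δ2: w2:0→1
  Δ3: w3:1→0, w1:0→1, w0:1→0
  Δ4: w5:1→0, w1:1→0
  Δ5: w4:1→0, w5:0→1
  Δ6: w4:0→1, w0:0→1
  Δ7: w0:1→0
  (7Δ to stable)
t=13 Δ0: clk=1 w4=1 w3=0 w5=1 w1=0 w0=0 w2=1
  Δ1: clk:1→0
  (1Δ to stable)
t=14 Δ0: clk=0 w4=1 w3=0 w5=1 w1=0 w0=0 w2=1
  Δ1: clk:0→1
  Δ2: w2:1→0
  Δ3: w3:0→1, w0:0→1
  (3Δ to stable)
t=15 Δ0: clk=1 w4=1 w3=1 w5=1 w1=0 w0=1 w2=0
  Δ1: clk:1→0
  (1Δ to stable)
t=16 Δ0: clk=0 w4=1 w3=1 w5=1 w1=0 w0=1 w2=0
  Δ1: clk:0→1
  Δ2: w2:0→1
  Δ3: w3:1→0, w1:0→1, w0:1→0
  Δ4: w5:1→0, w1:1→0
  Δ5: w4:1→0, w5:0→1
  Δ6: w4:0→1, w0:0→1
  Δ7: w0:1→0
  (7Δ to stable)
t=17 Δ0: clk=1 w4=1 w3=0 w5=1 w1=0 w0=0 w2=1
  Δ1: clk:1→0
  (1Δ to stable)
t=18 Δ0: clk=0 w4=1 w3=0 w5=1 w1=0 w0=0 w2=1
  Δ1: clk:0→1
  Δ2: w2:1→0
  Δ3: w3:0→1, w0:0→1
  (3Δ to stable)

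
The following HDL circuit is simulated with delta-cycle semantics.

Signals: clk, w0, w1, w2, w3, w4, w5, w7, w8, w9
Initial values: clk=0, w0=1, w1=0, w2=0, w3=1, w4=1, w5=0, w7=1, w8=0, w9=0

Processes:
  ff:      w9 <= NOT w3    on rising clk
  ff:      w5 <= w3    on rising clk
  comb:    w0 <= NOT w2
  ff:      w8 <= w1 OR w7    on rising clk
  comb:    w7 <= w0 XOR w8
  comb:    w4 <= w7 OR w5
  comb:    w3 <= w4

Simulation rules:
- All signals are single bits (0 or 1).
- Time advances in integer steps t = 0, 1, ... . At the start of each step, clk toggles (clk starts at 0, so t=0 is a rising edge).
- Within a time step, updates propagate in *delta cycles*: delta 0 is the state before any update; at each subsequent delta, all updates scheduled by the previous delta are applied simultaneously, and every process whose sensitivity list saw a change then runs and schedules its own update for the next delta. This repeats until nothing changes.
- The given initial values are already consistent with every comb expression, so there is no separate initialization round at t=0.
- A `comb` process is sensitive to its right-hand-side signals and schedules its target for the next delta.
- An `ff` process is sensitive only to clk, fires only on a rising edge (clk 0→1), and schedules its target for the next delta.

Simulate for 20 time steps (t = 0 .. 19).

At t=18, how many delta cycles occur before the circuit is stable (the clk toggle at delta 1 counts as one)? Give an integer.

t=0 Δ0: w1=0 w4=1 w2=0 w8=0 w7=1 w9=0 w0=1 w5=0 clk=0 w3=1
  Δ1: clk:0→1
  Δ2: w8:0→1, w5:0→1
  Δ3: w7:1→0
  (3Δ to stable)
t=1 Δ0: w1=0 w4=1 w2=0 w8=1 w7=0 w9=0 w0=1 w5=1 clk=1 w3=1
  Δ1: clk:1→0
  (1Δ to stable)
t=2 Δ0: w1=0 w4=1 w2=0 w8=1 w7=0 w9=0 w0=1 w5=1 clk=0 w3=1
  Δ1: clk:0→1
  Δ2: w8:1→0
  Δ3: w7:0→1
  (3Δ to stable)
t=3 Δ0: w1=0 w4=1 w2=0 w8=0 w7=1 w9=0 w0=1 w5=1 clk=1 w3=1
  Δ1: clk:1→0
  (1Δ to stable)
t=4 Δ0: w1=0 w4=1 w2=0 w8=0 w7=1 w9=0 w0=1 w5=1 clk=0 w3=1
  Δ1: clk:0→1
  Δ2: w8:0→1
  Δ3: w7:1→0
  (3Δ to stable)
t=5 Δ0: w1=0 w4=1 w2=0 w8=1 w7=0 w9=0 w0=1 w5=1 clk=1 w3=1
  Δ1: clk:1→0
  (1Δ to stable)
t=6 Δ0: w1=0 w4=1 w2=0 w8=1 w7=0 w9=0 w0=1 w5=1 clk=0 w3=1
  Δ1: clk:0→1
  Δ2: w8:1→0
  Δ3: w7:0→1
  (3Δ to stable)
t=7 Δ0: w1=0 w4=1 w2=0 w8=0 w7=1 w9=0 w0=1 w5=1 clk=1 w3=1
  Δ1: clk:1→0
  (1Δ to stable)
t=8 Δ0: w1=0 w4=1 w2=0 w8=0 w7=1 w9=0 w0=1 w5=1 clk=0 w3=1
  Δ1: clk:0→1
  Δ2: w8:0→1
  Δ3: w7:1→0
  (3Δ to stable)
t=9 Δ0: w1=0 w4=1 w2=0 w8=1 w7=0 w9=0 w0=1 w5=1 clk=1 w3=1
  Δ1: clk:1→0
  (1Δ to stable)
t=10 Δ0: w1=0 w4=1 w2=0 w8=1 w7=0 w9=0 w0=1 w5=1 clk=0 w3=1
  Δ1: clk:0→1
  Δ2: w8:1→0
  Δ3: w7:0→1
  (3Δ to stable)
t=11 Δ0: w1=0 w4=1 w2=0 w8=0 w7=1 w9=0 w0=1 w5=1 clk=1 w3=1
  Δ1: clk:1→0
  (1Δ to stable)
t=12 Δ0: w1=0 w4=1 w2=0 w8=0 w7=1 w9=0 w0=1 w5=1 clk=0 w3=1
  Δ1: clk:0→1
  Δ2: w8:0→1
  Δ3: w7:1→0
  (3Δ to stable)
t=13 Δ0: w1=0 w4=1 w2=0 w8=1 w7=0 w9=0 w0=1 w5=1 clk=1 w3=1
  Δ1: clk:1→0
  (1Δ to stable)
t=14 Δ0: w1=0 w4=1 w2=0 w8=1 w7=0 w9=0 w0=1 w5=1 clk=0 w3=1
  Δ1: clk:0→1
  Δ2: w8:1→0
  Δ3: w7:0→1
  (3Δ to stable)
t=15 Δ0: w1=0 w4=1 w2=0 w8=0 w7=1 w9=0 w0=1 w5=1 clk=1 w3=1
  Δ1: clk:1→0
  (1Δ to stable)
t=16 Δ0: w1=0 w4=1 w2=0 w8=0 w7=1 w9=0 w0=1 w5=1 clk=0 w3=1
  Δ1: clk:0→1
  Δ2: w8:0→1
  Δ3: w7:1→0
  (3Δ to stable)
t=17 Δ0: w1=0 w4=1 w2=0 w8=1 w7=0 w9=0 w0=1 w5=1 clk=1 w3=1
  Δ1: clk:1→0
  (1Δ to stable)
t=18 Δ0: w1=0 w4=1 w2=0 w8=1 w7=0 w9=0 w0=1 w5=1 clk=0 w3=1
  Δ1: clk:0→1
  Δ2: w8:1→0
  Δ3: w7:0→1
  (3Δ to stable)
t=19 Δ0: w1=0 w4=1 w2=0 w8=0 w7=1 w9=0 w0=1 w5=1 clk=1 w3=1
  Δ1: clk:1→0
  (1Δ to stable)

3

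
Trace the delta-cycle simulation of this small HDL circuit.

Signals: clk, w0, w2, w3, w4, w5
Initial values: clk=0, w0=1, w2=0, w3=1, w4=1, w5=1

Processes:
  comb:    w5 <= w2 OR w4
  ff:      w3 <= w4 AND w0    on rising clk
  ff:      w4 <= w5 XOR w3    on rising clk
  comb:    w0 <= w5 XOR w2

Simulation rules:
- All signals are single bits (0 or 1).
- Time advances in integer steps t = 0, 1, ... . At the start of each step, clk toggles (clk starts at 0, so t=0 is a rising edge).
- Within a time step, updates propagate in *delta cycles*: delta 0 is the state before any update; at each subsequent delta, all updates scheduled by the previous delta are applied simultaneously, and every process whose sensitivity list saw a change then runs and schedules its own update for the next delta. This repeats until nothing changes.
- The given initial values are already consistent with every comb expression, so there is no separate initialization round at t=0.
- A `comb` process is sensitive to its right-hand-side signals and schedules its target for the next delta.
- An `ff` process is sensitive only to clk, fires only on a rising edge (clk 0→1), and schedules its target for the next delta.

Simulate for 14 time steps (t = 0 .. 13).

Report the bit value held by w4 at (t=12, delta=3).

t=0 Δ0: w0=1 w5=1 w4=1 w3=1 clk=0 w2=0
  Δ1: clk:0→1
  Δ2: w4:1→0
  Δ3: w5:1→0
  Δ4: w0:1→0
  (4Δ to stable)
t=1 Δ0: w0=0 w5=0 w4=0 w3=1 clk=1 w2=0
  Δ1: clk:1→0
  (1Δ to stable)
t=2 Δ0: w0=0 w5=0 w4=0 w3=1 clk=0 w2=0
  Δ1: clk:0→1
  Δ2: w4:0→1, w3:1→0
  Δ3: w5:0→1
  Δ4: w0:0→1
  (4Δ to stable)
t=3 Δ0: w0=1 w5=1 w4=1 w3=0 clk=1 w2=0
  Δ1: clk:1→0
  (1Δ to stable)
t=4 Δ0: w0=1 w5=1 w4=1 w3=0 clk=0 w2=0
  Δ1: clk:0→1
  Δ2: w3:0→1
  (2Δ to stable)
t=5 Δ0: w0=1 w5=1 w4=1 w3=1 clk=1 w2=0
  Δ1: clk:1→0
  (1Δ to stable)
t=6 Δ0: w0=1 w5=1 w4=1 w3=1 clk=0 w2=0
  Δ1: clk:0→1
  Δ2: w4:1→0
  Δ3: w5:1→0
  Δ4: w0:1→0
  (4Δ to stable)
t=7 Δ0: w0=0 w5=0 w4=0 w3=1 clk=1 w2=0
  Δ1: clk:1→0
  (1Δ to stable)
t=8 Δ0: w0=0 w5=0 w4=0 w3=1 clk=0 w2=0
  Δ1: clk:0→1
  Δ2: w4:0→1, w3:1→0
  Δ3: w5:0→1
  Δ4: w0:0→1
  (4Δ to stable)
t=9 Δ0: w0=1 w5=1 w4=1 w3=0 clk=1 w2=0
  Δ1: clk:1→0
  (1Δ to stable)
t=10 Δ0: w0=1 w5=1 w4=1 w3=0 clk=0 w2=0
  Δ1: clk:0→1
  Δ2: w3:0→1
  (2Δ to stable)
t=11 Δ0: w0=1 w5=1 w4=1 w3=1 clk=1 w2=0
  Δ1: clk:1→0
  (1Δ to stable)
t=12 Δ0: w0=1 w5=1 w4=1 w3=1 clk=0 w2=0
  Δ1: clk:0→1
  Δ2: w4:1→0
  Δ3: w5:1→0
  Δ4: w0:1→0
  (4Δ to stable)
t=13 Δ0: w0=0 w5=0 w4=0 w3=1 clk=1 w2=0
  Δ1: clk:1→0
  (1Δ to stable)

0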